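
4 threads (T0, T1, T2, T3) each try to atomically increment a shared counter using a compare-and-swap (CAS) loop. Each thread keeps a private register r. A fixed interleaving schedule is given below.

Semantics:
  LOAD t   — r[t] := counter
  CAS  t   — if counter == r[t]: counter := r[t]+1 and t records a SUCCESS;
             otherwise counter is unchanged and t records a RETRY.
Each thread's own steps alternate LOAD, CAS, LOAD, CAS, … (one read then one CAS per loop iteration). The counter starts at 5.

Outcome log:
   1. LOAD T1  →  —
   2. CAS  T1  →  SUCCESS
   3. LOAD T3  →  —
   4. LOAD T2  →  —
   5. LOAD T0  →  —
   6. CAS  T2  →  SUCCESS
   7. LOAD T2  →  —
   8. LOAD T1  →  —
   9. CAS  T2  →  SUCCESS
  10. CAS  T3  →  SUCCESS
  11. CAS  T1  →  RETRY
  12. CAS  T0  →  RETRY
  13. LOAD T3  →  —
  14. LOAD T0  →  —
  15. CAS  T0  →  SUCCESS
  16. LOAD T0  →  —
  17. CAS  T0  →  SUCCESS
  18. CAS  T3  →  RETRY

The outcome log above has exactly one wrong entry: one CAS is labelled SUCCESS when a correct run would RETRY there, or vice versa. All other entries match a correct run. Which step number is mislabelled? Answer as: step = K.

step = 10

Correct run:
   1) LOAD T1:  M=5  r_T1=5
   2) CAS  T1:  M=6  r_T1=5 ✓
   3) LOAD T3:  M=6  r_T3=6
   4) LOAD T2:  M=6  r_T2=6
   5) LOAD T0:  M=6  r_T0=6
   6) CAS  T2:  M=7  r_T2=6 ✓
   7) LOAD T2:  M=7  r_T2=7
   8) LOAD T1:  M=7  r_T1=7
   9) CAS  T2:  M=8  r_T2=7 ✓
  10) CAS  T3:  M=8  r_T3=6 ✗
  11) CAS  T1:  M=8  r_T1=7 ✗
  12) CAS  T0:  M=8  r_T0=6 ✗
  13) LOAD T3:  M=8  r_T3=8
  14) LOAD T0:  M=8  r_T0=8
  15) CAS  T0:  M=9  r_T0=8 ✓
  16) LOAD T0:  M=9  r_T0=9
  17) CAS  T0:  M=10  r_T0=9 ✓
  18) CAS  T3:  M=10  r_T3=8 ✗
Mismatch at 10.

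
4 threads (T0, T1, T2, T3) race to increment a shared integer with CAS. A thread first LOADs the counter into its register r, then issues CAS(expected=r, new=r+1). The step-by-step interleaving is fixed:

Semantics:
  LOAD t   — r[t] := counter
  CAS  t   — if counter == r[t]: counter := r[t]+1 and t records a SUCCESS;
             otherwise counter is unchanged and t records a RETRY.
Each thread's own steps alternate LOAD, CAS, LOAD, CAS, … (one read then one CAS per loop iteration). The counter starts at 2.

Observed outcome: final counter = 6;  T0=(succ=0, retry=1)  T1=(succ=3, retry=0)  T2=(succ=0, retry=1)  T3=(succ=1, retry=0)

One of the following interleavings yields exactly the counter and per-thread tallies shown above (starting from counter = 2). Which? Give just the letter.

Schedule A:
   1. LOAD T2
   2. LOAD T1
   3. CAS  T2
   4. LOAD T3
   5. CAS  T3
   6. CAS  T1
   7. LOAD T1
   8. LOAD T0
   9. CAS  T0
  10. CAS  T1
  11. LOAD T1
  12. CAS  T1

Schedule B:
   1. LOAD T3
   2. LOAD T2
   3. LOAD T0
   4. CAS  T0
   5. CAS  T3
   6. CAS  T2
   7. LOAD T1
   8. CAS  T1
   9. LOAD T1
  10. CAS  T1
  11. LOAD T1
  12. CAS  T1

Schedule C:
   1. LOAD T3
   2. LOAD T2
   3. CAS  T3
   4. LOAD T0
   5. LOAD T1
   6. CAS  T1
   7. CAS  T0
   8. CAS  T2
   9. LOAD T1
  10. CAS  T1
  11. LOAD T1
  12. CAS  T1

C

Run C:
#1 T3 reads 2
#2 T2 reads 2
#3 T3 CAS(2→3) writes; counter now 3
#4 T0 reads 3
#5 T1 reads 3
#6 T1 CAS(3→4) writes; counter now 4
#7 T0 CAS(3→4) fails; counter now 4
#8 T2 CAS(2→3) fails; counter now 4
#9 T1 reads 4
#10 T1 CAS(4→5) writes; counter now 5
#11 T1 reads 5
#12 T1 CAS(5→6) writes; counter now 6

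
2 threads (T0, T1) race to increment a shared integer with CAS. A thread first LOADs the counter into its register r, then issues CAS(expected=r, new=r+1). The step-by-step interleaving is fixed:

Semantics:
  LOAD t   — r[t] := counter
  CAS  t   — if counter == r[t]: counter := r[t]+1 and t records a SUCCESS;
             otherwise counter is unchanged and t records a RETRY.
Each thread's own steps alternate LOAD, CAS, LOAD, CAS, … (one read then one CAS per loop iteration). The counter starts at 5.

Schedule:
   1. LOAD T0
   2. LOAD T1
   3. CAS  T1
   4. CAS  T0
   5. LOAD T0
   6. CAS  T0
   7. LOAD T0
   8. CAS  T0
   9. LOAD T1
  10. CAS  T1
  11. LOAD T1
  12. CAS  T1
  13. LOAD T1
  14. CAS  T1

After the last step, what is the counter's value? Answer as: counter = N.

   1) LOAD T0:  M=5  r_T0=5
   2) LOAD T1:  M=5  r_T1=5
   3) CAS  T1:  M=6  r_T1=5 ✓
   4) CAS  T0:  M=6  r_T0=5 ✗
   5) LOAD T0:  M=6  r_T0=6
   6) CAS  T0:  M=7  r_T0=6 ✓
   7) LOAD T0:  M=7  r_T0=7
   8) CAS  T0:  M=8  r_T0=7 ✓
   9) LOAD T1:  M=8  r_T1=8
  10) CAS  T1:  M=9  r_T1=8 ✓
  11) LOAD T1:  M=9  r_T1=9
  12) CAS  T1:  M=10  r_T1=9 ✓
  13) LOAD T1:  M=10  r_T1=10
  14) CAS  T1:  M=11  r_T1=10 ✓

counter = 11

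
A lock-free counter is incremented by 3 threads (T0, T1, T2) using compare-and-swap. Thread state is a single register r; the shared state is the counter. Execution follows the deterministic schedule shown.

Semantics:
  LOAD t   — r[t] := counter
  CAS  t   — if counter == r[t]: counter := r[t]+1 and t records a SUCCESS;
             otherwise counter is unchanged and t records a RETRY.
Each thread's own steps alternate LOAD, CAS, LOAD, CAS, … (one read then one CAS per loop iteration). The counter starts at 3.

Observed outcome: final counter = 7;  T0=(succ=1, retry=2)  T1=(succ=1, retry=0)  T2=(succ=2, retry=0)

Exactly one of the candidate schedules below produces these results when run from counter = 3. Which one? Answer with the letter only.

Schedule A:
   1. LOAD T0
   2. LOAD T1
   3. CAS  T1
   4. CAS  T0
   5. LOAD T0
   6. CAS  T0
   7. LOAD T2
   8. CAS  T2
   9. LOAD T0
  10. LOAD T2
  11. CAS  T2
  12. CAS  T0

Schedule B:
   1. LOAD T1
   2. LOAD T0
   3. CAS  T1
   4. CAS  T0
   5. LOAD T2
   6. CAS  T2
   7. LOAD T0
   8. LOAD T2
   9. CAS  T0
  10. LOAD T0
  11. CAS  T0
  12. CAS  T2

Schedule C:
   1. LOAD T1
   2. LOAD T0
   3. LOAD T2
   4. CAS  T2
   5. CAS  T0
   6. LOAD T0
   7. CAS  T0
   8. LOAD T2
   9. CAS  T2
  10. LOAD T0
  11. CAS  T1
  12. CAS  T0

A

Run A:
T0 LOAD — after: cnt=3, r=3 — load
T1 LOAD — after: cnt=3, r=3 — load
T1 CAS — after: cnt=4, r=3 — ok
T0 CAS — after: cnt=4, r=3 — retry
T0 LOAD — after: cnt=4, r=4 — load
T0 CAS — after: cnt=5, r=4 — ok
T2 LOAD — after: cnt=5, r=5 — load
T2 CAS — after: cnt=6, r=5 — ok
T0 LOAD — after: cnt=6, r=6 — load
T2 LOAD — after: cnt=6, r=6 — load
T2 CAS — after: cnt=7, r=6 — ok
T0 CAS — after: cnt=7, r=6 — retry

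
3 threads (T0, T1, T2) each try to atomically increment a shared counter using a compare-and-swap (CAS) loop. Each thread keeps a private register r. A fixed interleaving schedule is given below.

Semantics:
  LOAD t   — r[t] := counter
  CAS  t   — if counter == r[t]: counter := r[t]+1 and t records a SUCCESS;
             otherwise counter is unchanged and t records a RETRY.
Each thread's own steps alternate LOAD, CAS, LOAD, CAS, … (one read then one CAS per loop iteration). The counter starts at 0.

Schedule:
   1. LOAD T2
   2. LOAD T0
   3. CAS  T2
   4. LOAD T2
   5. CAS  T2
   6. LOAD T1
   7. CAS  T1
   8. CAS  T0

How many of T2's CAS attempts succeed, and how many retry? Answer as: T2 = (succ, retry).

T2 = (2, 0)

step 1: T2 LOAD ⇒ load; ctr=0 reg=0
step 2: T0 LOAD ⇒ load; ctr=0 reg=0
step 3: T2 CAS ⇒ ok; ctr=1 reg=0
step 4: T2 LOAD ⇒ load; ctr=1 reg=1
step 5: T2 CAS ⇒ ok; ctr=2 reg=1
step 6: T1 LOAD ⇒ load; ctr=2 reg=2
step 7: T1 CAS ⇒ ok; ctr=3 reg=2
step 8: T0 CAS ⇒ retry; ctr=3 reg=0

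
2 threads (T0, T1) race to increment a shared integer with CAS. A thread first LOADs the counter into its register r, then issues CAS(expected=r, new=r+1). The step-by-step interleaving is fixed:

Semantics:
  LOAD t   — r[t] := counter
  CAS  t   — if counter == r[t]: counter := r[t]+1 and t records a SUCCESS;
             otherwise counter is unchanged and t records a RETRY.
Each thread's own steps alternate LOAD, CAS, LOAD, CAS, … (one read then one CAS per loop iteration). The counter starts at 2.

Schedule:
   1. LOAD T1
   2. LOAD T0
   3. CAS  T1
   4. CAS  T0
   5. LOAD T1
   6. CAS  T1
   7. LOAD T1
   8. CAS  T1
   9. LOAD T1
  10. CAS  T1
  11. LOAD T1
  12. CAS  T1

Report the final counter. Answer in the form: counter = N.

   1) LOAD T1:  M=2  r_T1=2
   2) LOAD T0:  M=2  r_T0=2
   3) CAS  T1:  M=3  r_T1=2 ✓
   4) CAS  T0:  M=3  r_T0=2 ✗
   5) LOAD T1:  M=3  r_T1=3
   6) CAS  T1:  M=4  r_T1=3 ✓
   7) LOAD T1:  M=4  r_T1=4
   8) CAS  T1:  M=5  r_T1=4 ✓
   9) LOAD T1:  M=5  r_T1=5
  10) CAS  T1:  M=6  r_T1=5 ✓
  11) LOAD T1:  M=6  r_T1=6
  12) CAS  T1:  M=7  r_T1=6 ✓

counter = 7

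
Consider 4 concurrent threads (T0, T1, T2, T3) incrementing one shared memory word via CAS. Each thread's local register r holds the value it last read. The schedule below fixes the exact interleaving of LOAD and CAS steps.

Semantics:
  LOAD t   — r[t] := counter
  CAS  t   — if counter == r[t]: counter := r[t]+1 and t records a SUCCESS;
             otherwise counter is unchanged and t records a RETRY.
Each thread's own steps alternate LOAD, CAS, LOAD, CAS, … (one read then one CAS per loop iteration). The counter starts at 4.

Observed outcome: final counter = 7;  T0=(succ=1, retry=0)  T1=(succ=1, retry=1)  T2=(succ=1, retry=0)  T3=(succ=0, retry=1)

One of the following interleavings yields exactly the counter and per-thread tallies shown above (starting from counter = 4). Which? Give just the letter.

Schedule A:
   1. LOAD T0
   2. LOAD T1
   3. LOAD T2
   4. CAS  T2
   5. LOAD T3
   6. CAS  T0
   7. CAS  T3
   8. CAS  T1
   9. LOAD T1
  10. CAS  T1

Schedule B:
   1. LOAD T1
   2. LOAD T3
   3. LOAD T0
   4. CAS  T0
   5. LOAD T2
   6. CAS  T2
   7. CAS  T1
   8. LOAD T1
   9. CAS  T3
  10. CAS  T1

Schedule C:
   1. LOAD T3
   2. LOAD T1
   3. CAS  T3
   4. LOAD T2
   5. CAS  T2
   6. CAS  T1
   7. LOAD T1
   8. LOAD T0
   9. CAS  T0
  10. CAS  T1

B

Simulating candidate B:
   1) LOAD T1:  M=4  r_T1=4
   2) LOAD T3:  M=4  r_T3=4
   3) LOAD T0:  M=4  r_T0=4
   4) CAS  T0:  M=5  r_T0=4 ✓
   5) LOAD T2:  M=5  r_T2=5
   6) CAS  T2:  M=6  r_T2=5 ✓
   7) CAS  T1:  M=6  r_T1=4 ✗
   8) LOAD T1:  M=6  r_T1=6
   9) CAS  T3:  M=6  r_T3=4 ✗
  10) CAS  T1:  M=7  r_T1=6 ✓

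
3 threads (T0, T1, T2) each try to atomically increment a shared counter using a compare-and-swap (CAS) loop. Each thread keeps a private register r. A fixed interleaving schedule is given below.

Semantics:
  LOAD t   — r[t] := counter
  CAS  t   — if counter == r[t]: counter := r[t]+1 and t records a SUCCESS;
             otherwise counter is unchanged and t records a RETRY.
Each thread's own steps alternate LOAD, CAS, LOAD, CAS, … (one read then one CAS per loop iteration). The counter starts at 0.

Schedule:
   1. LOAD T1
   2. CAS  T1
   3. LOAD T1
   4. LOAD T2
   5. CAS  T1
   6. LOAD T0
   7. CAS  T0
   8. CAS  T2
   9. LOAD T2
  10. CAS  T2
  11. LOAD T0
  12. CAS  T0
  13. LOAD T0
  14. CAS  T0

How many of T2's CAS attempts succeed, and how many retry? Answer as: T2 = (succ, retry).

T2 = (1, 1)

[1] T1.load  rd  (counter 0, T1.r 0)
[2] T1.cas  hit  (counter 1, T1.r 0)
[3] T1.load  rd  (counter 1, T1.r 1)
[4] T2.load  rd  (counter 1, T2.r 1)
[5] T1.cas  hit  (counter 2, T1.r 1)
[6] T0.load  rd  (counter 2, T0.r 2)
[7] T0.cas  hit  (counter 3, T0.r 2)
[8] T2.cas  miss  (counter 3, T2.r 1)
[9] T2.load  rd  (counter 3, T2.r 3)
[10] T2.cas  hit  (counter 4, T2.r 3)
[11] T0.load  rd  (counter 4, T0.r 4)
[12] T0.cas  hit  (counter 5, T0.r 4)
[13] T0.load  rd  (counter 5, T0.r 5)
[14] T0.cas  hit  (counter 6, T0.r 5)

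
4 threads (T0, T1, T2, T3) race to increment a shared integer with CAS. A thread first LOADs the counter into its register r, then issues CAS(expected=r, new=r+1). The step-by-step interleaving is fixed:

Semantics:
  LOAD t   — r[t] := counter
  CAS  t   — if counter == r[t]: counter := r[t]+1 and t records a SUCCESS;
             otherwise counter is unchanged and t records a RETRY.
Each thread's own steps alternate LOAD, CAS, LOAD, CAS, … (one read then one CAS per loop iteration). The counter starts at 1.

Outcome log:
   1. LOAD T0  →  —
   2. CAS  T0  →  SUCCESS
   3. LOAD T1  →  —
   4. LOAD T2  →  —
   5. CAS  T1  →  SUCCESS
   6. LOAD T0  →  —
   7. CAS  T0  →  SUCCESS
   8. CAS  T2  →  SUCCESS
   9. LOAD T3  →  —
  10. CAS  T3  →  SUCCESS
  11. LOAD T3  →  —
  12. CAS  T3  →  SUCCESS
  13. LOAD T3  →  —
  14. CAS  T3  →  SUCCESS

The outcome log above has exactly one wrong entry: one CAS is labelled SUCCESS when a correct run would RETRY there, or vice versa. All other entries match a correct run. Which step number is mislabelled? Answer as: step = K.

Reference trace:
   1) LOAD T0:  M=1  r_T0=1
   2) CAS  T0:  M=2  r_T0=1 ✓
   3) LOAD T1:  M=2  r_T1=2
   4) LOAD T2:  M=2  r_T2=2
   5) CAS  T1:  M=3  r_T1=2 ✓
   6) LOAD T0:  M=3  r_T0=3
   7) CAS  T0:  M=4  r_T0=3 ✓
   8) CAS  T2:  M=4  r_T2=2 ✗
   9) LOAD T3:  M=4  r_T3=4
  10) CAS  T3:  M=5  r_T3=4 ✓
  11) LOAD T3:  M=5  r_T3=5
  12) CAS  T3:  M=6  r_T3=5 ✓
  13) LOAD T3:  M=6  r_T3=6
  14) CAS  T3:  M=7  r_T3=6 ✓
Log disagrees first at step 8.

step = 8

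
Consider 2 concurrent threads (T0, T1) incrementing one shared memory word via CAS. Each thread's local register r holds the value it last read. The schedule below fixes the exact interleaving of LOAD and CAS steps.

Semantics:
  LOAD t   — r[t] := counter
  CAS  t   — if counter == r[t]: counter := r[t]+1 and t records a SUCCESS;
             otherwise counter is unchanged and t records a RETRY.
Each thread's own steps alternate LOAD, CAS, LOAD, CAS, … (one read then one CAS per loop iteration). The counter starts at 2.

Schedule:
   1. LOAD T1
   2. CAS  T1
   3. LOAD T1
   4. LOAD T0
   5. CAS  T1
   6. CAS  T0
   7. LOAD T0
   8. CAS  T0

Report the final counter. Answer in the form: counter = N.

[1] T1.load  rd  (counter 2, T1.r 2)
[2] T1.cas  hit  (counter 3, T1.r 2)
[3] T1.load  rd  (counter 3, T1.r 3)
[4] T0.load  rd  (counter 3, T0.r 3)
[5] T1.cas  hit  (counter 4, T1.r 3)
[6] T0.cas  miss  (counter 4, T0.r 3)
[7] T0.load  rd  (counter 4, T0.r 4)
[8] T0.cas  hit  (counter 5, T0.r 4)

counter = 5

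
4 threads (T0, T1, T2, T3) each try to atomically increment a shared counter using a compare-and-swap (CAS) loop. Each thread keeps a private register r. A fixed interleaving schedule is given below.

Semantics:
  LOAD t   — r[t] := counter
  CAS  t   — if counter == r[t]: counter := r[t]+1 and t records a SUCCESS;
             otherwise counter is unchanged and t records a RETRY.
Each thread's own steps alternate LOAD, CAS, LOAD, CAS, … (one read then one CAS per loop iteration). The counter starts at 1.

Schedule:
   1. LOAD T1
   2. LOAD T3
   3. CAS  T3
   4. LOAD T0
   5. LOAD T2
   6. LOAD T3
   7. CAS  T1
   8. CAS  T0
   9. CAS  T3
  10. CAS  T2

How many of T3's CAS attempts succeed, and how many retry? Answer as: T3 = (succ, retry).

T3 = (1, 1)

[1] T1.load  rd  (counter 1, T1.r 1)
[2] T3.load  rd  (counter 1, T3.r 1)
[3] T3.cas  hit  (counter 2, T3.r 1)
[4] T0.load  rd  (counter 2, T0.r 2)
[5] T2.load  rd  (counter 2, T2.r 2)
[6] T3.load  rd  (counter 2, T3.r 2)
[7] T1.cas  miss  (counter 2, T1.r 1)
[8] T0.cas  hit  (counter 3, T0.r 2)
[9] T3.cas  miss  (counter 3, T3.r 2)
[10] T2.cas  miss  (counter 3, T2.r 2)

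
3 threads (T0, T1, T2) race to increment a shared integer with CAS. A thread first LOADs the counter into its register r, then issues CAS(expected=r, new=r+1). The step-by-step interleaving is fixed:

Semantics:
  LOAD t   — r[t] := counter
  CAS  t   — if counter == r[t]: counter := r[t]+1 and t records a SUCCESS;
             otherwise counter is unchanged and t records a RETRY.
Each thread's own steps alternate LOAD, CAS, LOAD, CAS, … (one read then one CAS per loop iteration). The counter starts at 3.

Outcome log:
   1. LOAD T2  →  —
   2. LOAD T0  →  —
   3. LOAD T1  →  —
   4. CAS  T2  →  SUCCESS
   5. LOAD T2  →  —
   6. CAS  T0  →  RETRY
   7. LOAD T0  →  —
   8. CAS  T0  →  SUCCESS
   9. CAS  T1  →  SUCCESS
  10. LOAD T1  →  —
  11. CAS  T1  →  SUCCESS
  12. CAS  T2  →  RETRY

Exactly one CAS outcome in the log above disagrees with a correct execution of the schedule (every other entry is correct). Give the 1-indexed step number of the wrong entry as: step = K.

step = 9

Reference trace:
1. LOAD T2 → mem=3 r[T2]=3 [LOAD]
2. LOAD T0 → mem=3 r[T0]=3 [LOAD]
3. LOAD T1 → mem=3 r[T1]=3 [LOAD]
4. CAS T2 → mem=4 r[T2]=3 [OK]
5. LOAD T2 → mem=4 r[T2]=4 [LOAD]
6. CAS T0 → mem=4 r[T0]=3 [RETRY]
7. LOAD T0 → mem=4 r[T0]=4 [LOAD]
8. CAS T0 → mem=5 r[T0]=4 [OK]
9. CAS T1 → mem=5 r[T1]=3 [RETRY]
10. LOAD T1 → mem=5 r[T1]=5 [LOAD]
11. CAS T1 → mem=6 r[T1]=5 [OK]
12. CAS T2 → mem=6 r[T2]=4 [RETRY]
Mismatch at 9.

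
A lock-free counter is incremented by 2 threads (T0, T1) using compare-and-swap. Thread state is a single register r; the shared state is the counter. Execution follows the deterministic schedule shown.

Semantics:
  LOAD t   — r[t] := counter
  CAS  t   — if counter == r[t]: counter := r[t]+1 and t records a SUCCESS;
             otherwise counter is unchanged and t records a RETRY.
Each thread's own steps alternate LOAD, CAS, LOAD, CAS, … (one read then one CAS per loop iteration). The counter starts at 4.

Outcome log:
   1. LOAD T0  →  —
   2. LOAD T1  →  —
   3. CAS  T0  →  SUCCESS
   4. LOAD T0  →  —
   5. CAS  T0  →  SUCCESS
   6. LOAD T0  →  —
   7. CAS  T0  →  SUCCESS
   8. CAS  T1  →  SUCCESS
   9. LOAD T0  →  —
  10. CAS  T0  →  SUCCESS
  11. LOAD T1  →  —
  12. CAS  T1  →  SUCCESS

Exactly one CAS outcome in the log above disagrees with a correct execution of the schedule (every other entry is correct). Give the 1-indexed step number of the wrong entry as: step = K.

Re-executing:
#1 T0 reads 4
#2 T1 reads 4
#3 T0 CAS(4→5) writes; counter now 5
#4 T0 reads 5
#5 T0 CAS(5→6) writes; counter now 6
#6 T0 reads 6
#7 T0 CAS(6→7) writes; counter now 7
#8 T1 CAS(4→5) fails; counter now 7
#9 T0 reads 7
#10 T0 CAS(7→8) writes; counter now 8
#11 T1 reads 8
#12 T1 CAS(8→9) writes; counter now 9
Log disagrees first at step 8.

step = 8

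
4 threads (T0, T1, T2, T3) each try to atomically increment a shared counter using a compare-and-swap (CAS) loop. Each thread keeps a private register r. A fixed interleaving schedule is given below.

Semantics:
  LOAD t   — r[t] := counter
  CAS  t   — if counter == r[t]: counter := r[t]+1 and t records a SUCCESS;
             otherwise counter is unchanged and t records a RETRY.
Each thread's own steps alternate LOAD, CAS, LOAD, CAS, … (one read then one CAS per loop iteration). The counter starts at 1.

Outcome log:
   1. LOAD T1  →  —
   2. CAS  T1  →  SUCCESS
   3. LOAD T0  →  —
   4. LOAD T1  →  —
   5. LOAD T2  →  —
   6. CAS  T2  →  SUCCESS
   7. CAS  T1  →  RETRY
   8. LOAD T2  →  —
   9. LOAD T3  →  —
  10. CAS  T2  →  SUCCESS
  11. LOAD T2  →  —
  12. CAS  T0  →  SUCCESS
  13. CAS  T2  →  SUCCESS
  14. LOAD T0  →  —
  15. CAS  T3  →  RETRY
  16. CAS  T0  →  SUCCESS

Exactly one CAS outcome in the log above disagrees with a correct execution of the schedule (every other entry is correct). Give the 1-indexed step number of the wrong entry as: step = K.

Correct run:
step 1: T1 LOAD ⇒ load; ctr=1 reg=1
step 2: T1 CAS ⇒ ok; ctr=2 reg=1
step 3: T0 LOAD ⇒ load; ctr=2 reg=2
step 4: T1 LOAD ⇒ load; ctr=2 reg=2
step 5: T2 LOAD ⇒ load; ctr=2 reg=2
step 6: T2 CAS ⇒ ok; ctr=3 reg=2
step 7: T1 CAS ⇒ retry; ctr=3 reg=2
step 8: T2 LOAD ⇒ load; ctr=3 reg=3
step 9: T3 LOAD ⇒ load; ctr=3 reg=3
step 10: T2 CAS ⇒ ok; ctr=4 reg=3
step 11: T2 LOAD ⇒ load; ctr=4 reg=4
step 12: T0 CAS ⇒ retry; ctr=4 reg=2
step 13: T2 CAS ⇒ ok; ctr=5 reg=4
step 14: T0 LOAD ⇒ load; ctr=5 reg=5
step 15: T3 CAS ⇒ retry; ctr=5 reg=3
step 16: T0 CAS ⇒ ok; ctr=6 reg=5
Log disagrees first at step 12.

step = 12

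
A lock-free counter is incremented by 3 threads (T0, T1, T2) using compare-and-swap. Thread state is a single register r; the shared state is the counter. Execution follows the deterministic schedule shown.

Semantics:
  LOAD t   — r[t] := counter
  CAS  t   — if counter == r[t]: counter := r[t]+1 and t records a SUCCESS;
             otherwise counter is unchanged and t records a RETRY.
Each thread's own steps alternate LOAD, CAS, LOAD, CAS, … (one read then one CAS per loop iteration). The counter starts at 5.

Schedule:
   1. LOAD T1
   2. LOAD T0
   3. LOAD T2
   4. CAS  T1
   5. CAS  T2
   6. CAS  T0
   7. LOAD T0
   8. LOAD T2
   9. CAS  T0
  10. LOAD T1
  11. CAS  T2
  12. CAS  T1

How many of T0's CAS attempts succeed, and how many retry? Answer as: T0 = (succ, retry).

T1 LOAD — after: cnt=5, r=5 — load
T0 LOAD — after: cnt=5, r=5 — load
T2 LOAD — after: cnt=5, r=5 — load
T1 CAS — after: cnt=6, r=5 — ok
T2 CAS — after: cnt=6, r=5 — retry
T0 CAS — after: cnt=6, r=5 — retry
T0 LOAD — after: cnt=6, r=6 — load
T2 LOAD — after: cnt=6, r=6 — load
T0 CAS — after: cnt=7, r=6 — ok
T1 LOAD — after: cnt=7, r=7 — load
T2 CAS — after: cnt=7, r=6 — retry
T1 CAS — after: cnt=8, r=7 — ok

T0 = (1, 1)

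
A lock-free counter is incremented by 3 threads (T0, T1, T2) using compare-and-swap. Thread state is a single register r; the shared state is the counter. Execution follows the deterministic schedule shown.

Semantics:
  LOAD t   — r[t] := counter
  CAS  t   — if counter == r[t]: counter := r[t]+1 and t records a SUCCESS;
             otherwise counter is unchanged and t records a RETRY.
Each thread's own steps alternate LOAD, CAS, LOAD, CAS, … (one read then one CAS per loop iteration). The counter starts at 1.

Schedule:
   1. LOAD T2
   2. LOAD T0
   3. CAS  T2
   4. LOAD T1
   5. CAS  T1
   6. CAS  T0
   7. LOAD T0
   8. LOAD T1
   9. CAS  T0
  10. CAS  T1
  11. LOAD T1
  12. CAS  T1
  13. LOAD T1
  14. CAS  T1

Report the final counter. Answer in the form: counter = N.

counter = 6

step 1: T2 LOAD ⇒ load; ctr=1 reg=1
step 2: T0 LOAD ⇒ load; ctr=1 reg=1
step 3: T2 CAS ⇒ ok; ctr=2 reg=1
step 4: T1 LOAD ⇒ load; ctr=2 reg=2
step 5: T1 CAS ⇒ ok; ctr=3 reg=2
step 6: T0 CAS ⇒ retry; ctr=3 reg=1
step 7: T0 LOAD ⇒ load; ctr=3 reg=3
step 8: T1 LOAD ⇒ load; ctr=3 reg=3
step 9: T0 CAS ⇒ ok; ctr=4 reg=3
step 10: T1 CAS ⇒ retry; ctr=4 reg=3
step 11: T1 LOAD ⇒ load; ctr=4 reg=4
step 12: T1 CAS ⇒ ok; ctr=5 reg=4
step 13: T1 LOAD ⇒ load; ctr=5 reg=5
step 14: T1 CAS ⇒ ok; ctr=6 reg=5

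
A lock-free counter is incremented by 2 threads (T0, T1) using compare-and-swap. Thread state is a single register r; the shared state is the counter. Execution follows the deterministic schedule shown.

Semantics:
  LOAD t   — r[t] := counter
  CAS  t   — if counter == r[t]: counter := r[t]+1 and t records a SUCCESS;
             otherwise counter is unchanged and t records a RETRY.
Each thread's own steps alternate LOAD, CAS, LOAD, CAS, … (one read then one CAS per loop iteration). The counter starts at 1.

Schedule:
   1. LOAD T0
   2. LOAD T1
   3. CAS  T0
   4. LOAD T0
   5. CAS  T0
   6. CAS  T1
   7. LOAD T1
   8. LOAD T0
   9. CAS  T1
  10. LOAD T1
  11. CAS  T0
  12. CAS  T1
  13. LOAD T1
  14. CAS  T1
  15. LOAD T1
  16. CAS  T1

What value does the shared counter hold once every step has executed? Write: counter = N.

1. LOAD T0 → mem=1 r[T0]=1 [LOAD]
2. LOAD T1 → mem=1 r[T1]=1 [LOAD]
3. CAS T0 → mem=2 r[T0]=1 [OK]
4. LOAD T0 → mem=2 r[T0]=2 [LOAD]
5. CAS T0 → mem=3 r[T0]=2 [OK]
6. CAS T1 → mem=3 r[T1]=1 [RETRY]
7. LOAD T1 → mem=3 r[T1]=3 [LOAD]
8. LOAD T0 → mem=3 r[T0]=3 [LOAD]
9. CAS T1 → mem=4 r[T1]=3 [OK]
10. LOAD T1 → mem=4 r[T1]=4 [LOAD]
11. CAS T0 → mem=4 r[T0]=3 [RETRY]
12. CAS T1 → mem=5 r[T1]=4 [OK]
13. LOAD T1 → mem=5 r[T1]=5 [LOAD]
14. CAS T1 → mem=6 r[T1]=5 [OK]
15. LOAD T1 → mem=6 r[T1]=6 [LOAD]
16. CAS T1 → mem=7 r[T1]=6 [OK]

counter = 7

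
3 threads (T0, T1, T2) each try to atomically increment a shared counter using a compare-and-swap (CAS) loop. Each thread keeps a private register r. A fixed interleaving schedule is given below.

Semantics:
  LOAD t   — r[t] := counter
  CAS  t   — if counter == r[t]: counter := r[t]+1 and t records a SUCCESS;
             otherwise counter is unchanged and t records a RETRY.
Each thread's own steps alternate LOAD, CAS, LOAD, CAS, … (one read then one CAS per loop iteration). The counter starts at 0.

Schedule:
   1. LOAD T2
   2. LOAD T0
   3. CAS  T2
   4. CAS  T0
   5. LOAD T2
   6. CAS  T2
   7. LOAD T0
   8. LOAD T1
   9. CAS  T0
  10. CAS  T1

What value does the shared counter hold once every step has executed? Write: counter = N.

[1] T2.load  rd  (counter 0, T2.r 0)
[2] T0.load  rd  (counter 0, T0.r 0)
[3] T2.cas  hit  (counter 1, T2.r 0)
[4] T0.cas  miss  (counter 1, T0.r 0)
[5] T2.load  rd  (counter 1, T2.r 1)
[6] T2.cas  hit  (counter 2, T2.r 1)
[7] T0.load  rd  (counter 2, T0.r 2)
[8] T1.load  rd  (counter 2, T1.r 2)
[9] T0.cas  hit  (counter 3, T0.r 2)
[10] T1.cas  miss  (counter 3, T1.r 2)

counter = 3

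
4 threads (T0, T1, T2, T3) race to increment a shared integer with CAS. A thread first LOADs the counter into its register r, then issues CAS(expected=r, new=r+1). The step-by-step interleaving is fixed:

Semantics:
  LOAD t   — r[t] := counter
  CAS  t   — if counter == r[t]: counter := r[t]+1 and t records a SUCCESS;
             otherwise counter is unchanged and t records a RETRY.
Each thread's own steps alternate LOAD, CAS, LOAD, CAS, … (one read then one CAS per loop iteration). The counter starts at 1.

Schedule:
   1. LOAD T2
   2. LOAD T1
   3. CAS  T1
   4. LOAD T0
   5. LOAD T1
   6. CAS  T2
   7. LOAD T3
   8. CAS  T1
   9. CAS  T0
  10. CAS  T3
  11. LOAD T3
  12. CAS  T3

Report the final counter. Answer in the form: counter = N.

#1 T2 reads 1
#2 T1 reads 1
#3 T1 CAS(1→2) writes; counter now 2
#4 T0 reads 2
#5 T1 reads 2
#6 T2 CAS(1→2) fails; counter now 2
#7 T3 reads 2
#8 T1 CAS(2→3) writes; counter now 3
#9 T0 CAS(2→3) fails; counter now 3
#10 T3 CAS(2→3) fails; counter now 3
#11 T3 reads 3
#12 T3 CAS(3→4) writes; counter now 4

counter = 4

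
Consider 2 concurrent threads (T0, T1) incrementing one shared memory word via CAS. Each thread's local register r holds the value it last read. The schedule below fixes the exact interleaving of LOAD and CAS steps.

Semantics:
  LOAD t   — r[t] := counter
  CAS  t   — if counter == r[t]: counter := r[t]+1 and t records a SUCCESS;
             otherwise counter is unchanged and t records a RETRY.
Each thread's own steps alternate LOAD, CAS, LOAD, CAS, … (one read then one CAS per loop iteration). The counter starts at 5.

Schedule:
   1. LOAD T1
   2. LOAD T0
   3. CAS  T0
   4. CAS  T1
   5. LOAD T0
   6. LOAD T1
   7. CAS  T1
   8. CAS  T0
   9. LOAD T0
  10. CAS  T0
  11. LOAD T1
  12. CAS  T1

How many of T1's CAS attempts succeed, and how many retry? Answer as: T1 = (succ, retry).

[1] T1.load  rd  (counter 5, T1.r 5)
[2] T0.load  rd  (counter 5, T0.r 5)
[3] T0.cas  hit  (counter 6, T0.r 5)
[4] T1.cas  miss  (counter 6, T1.r 5)
[5] T0.load  rd  (counter 6, T0.r 6)
[6] T1.load  rd  (counter 6, T1.r 6)
[7] T1.cas  hit  (counter 7, T1.r 6)
[8] T0.cas  miss  (counter 7, T0.r 6)
[9] T0.load  rd  (counter 7, T0.r 7)
[10] T0.cas  hit  (counter 8, T0.r 7)
[11] T1.load  rd  (counter 8, T1.r 8)
[12] T1.cas  hit  (counter 9, T1.r 8)

T1 = (2, 1)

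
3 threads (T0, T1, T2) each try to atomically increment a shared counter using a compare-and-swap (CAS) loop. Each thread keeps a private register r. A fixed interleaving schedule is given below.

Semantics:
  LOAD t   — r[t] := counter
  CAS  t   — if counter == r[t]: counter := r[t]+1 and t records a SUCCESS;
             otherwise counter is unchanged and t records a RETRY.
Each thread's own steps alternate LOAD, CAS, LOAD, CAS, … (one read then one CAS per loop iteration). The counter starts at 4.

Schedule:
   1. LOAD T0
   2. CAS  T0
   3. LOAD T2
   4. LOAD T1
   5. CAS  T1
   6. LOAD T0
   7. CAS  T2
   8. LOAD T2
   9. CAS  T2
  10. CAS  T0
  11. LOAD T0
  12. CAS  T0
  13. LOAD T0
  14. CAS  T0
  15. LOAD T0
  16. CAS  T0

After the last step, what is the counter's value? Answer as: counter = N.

[1] T0.load  rd  (counter 4, T0.r 4)
[2] T0.cas  hit  (counter 5, T0.r 4)
[3] T2.load  rd  (counter 5, T2.r 5)
[4] T1.load  rd  (counter 5, T1.r 5)
[5] T1.cas  hit  (counter 6, T1.r 5)
[6] T0.load  rd  (counter 6, T0.r 6)
[7] T2.cas  miss  (counter 6, T2.r 5)
[8] T2.load  rd  (counter 6, T2.r 6)
[9] T2.cas  hit  (counter 7, T2.r 6)
[10] T0.cas  miss  (counter 7, T0.r 6)
[11] T0.load  rd  (counter 7, T0.r 7)
[12] T0.cas  hit  (counter 8, T0.r 7)
[13] T0.load  rd  (counter 8, T0.r 8)
[14] T0.cas  hit  (counter 9, T0.r 8)
[15] T0.load  rd  (counter 9, T0.r 9)
[16] T0.cas  hit  (counter 10, T0.r 9)

counter = 10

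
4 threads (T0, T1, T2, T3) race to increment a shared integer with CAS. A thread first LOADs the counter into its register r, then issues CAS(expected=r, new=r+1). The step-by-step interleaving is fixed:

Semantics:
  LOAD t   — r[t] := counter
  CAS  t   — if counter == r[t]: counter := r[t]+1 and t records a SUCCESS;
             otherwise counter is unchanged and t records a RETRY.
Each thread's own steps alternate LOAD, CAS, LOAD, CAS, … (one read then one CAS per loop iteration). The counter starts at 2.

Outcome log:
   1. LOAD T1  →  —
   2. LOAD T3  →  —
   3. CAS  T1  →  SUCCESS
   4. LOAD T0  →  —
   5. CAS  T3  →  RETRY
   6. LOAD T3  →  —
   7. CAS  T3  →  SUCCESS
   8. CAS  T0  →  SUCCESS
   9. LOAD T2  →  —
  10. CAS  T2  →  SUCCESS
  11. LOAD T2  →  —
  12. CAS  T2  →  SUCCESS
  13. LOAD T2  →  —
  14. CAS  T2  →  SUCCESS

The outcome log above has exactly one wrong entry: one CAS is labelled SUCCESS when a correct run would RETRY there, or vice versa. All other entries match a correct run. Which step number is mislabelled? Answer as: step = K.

step = 8

Re-executing:
T1 LOAD — after: cnt=2, r=2 — load
T3 LOAD — after: cnt=2, r=2 — load
T1 CAS — after: cnt=3, r=2 — ok
T0 LOAD — after: cnt=3, r=3 — load
T3 CAS — after: cnt=3, r=2 — retry
T3 LOAD — after: cnt=3, r=3 — load
T3 CAS — after: cnt=4, r=3 — ok
T0 CAS — after: cnt=4, r=3 — retry
T2 LOAD — after: cnt=4, r=4 — load
T2 CAS — after: cnt=5, r=4 — ok
T2 LOAD — after: cnt=5, r=5 — load
T2 CAS — after: cnt=6, r=5 — ok
T2 LOAD — after: cnt=6, r=6 — load
T2 CAS — after: cnt=7, r=6 — ok
Log disagrees first at step 8.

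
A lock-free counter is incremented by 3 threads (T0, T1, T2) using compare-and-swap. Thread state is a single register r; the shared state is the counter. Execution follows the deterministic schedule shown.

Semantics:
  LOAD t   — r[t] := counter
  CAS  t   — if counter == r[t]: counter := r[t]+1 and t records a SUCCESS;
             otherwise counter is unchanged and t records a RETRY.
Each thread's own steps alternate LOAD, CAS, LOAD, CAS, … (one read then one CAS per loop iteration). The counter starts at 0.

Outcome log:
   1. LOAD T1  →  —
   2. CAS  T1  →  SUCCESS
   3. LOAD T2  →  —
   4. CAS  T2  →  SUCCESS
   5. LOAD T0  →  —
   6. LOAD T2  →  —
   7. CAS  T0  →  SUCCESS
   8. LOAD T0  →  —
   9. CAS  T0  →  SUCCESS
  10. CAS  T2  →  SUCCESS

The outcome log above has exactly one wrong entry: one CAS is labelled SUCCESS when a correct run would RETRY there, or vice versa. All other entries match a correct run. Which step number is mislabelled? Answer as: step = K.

step = 10

Re-executing:
   1) LOAD T1:  M=0  r_T1=0
   2) CAS  T1:  M=1  r_T1=0 ✓
   3) LOAD T2:  M=1  r_T2=1
   4) CAS  T2:  M=2  r_T2=1 ✓
   5) LOAD T0:  M=2  r_T0=2
   6) LOAD T2:  M=2  r_T2=2
   7) CAS  T0:  M=3  r_T0=2 ✓
   8) LOAD T0:  M=3  r_T0=3
   9) CAS  T0:  M=4  r_T0=3 ✓
  10) CAS  T2:  M=4  r_T2=2 ✗
Mismatch at 10.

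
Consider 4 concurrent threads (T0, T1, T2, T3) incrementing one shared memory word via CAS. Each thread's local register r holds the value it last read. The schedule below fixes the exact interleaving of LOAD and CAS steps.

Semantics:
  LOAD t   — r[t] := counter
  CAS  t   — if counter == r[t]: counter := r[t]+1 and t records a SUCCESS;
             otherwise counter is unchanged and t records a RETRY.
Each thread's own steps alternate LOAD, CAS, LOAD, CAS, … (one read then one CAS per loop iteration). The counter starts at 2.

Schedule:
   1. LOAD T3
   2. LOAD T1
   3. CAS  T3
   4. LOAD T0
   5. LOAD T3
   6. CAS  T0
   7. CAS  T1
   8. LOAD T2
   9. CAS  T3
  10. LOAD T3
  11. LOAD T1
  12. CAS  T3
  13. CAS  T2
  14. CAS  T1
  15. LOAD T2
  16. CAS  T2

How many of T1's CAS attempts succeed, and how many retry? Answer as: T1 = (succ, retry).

T1 = (0, 2)

step 1: T3 LOAD ⇒ load; ctr=2 reg=2
step 2: T1 LOAD ⇒ load; ctr=2 reg=2
step 3: T3 CAS ⇒ ok; ctr=3 reg=2
step 4: T0 LOAD ⇒ load; ctr=3 reg=3
step 5: T3 LOAD ⇒ load; ctr=3 reg=3
step 6: T0 CAS ⇒ ok; ctr=4 reg=3
step 7: T1 CAS ⇒ retry; ctr=4 reg=2
step 8: T2 LOAD ⇒ load; ctr=4 reg=4
step 9: T3 CAS ⇒ retry; ctr=4 reg=3
step 10: T3 LOAD ⇒ load; ctr=4 reg=4
step 11: T1 LOAD ⇒ load; ctr=4 reg=4
step 12: T3 CAS ⇒ ok; ctr=5 reg=4
step 13: T2 CAS ⇒ retry; ctr=5 reg=4
step 14: T1 CAS ⇒ retry; ctr=5 reg=4
step 15: T2 LOAD ⇒ load; ctr=5 reg=5
step 16: T2 CAS ⇒ ok; ctr=6 reg=5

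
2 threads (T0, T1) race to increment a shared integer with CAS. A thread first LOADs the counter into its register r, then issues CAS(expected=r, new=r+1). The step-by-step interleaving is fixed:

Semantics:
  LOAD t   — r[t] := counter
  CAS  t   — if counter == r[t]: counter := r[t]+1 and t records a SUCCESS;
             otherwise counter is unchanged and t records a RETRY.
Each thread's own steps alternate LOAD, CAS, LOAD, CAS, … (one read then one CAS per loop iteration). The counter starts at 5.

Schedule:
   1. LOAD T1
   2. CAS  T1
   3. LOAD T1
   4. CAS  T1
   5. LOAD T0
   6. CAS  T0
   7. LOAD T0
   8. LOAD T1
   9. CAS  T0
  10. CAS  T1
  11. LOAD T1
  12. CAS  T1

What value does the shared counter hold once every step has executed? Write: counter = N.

counter = 10

#1 T1 reads 5
#2 T1 CAS(5→6) writes; counter now 6
#3 T1 reads 6
#4 T1 CAS(6→7) writes; counter now 7
#5 T0 reads 7
#6 T0 CAS(7→8) writes; counter now 8
#7 T0 reads 8
#8 T1 reads 8
#9 T0 CAS(8→9) writes; counter now 9
#10 T1 CAS(8→9) fails; counter now 9
#11 T1 reads 9
#12 T1 CAS(9→10) writes; counter now 10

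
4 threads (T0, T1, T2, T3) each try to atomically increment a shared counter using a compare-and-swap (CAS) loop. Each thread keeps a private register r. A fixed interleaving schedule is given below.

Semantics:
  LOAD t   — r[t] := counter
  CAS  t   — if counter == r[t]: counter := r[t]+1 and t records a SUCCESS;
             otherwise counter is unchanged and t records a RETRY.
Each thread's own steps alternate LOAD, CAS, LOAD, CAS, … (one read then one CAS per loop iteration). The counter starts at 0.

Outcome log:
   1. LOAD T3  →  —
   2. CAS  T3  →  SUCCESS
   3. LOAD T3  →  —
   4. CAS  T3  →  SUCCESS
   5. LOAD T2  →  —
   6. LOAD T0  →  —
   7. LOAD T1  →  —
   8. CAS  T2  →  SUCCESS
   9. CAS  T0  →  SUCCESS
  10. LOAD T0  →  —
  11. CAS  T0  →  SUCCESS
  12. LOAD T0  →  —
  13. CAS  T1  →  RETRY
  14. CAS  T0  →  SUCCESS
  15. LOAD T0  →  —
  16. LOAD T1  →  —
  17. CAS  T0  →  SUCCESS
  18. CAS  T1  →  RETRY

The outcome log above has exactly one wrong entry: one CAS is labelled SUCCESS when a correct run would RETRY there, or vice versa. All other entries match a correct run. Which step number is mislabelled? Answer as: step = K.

Correct run:
T3 LOAD — after: cnt=0, r=0 — load
T3 CAS — after: cnt=1, r=0 — ok
T3 LOAD — after: cnt=1, r=1 — load
T3 CAS — after: cnt=2, r=1 — ok
T2 LOAD — after: cnt=2, r=2 — load
T0 LOAD — after: cnt=2, r=2 — load
T1 LOAD — after: cnt=2, r=2 — load
T2 CAS — after: cnt=3, r=2 — ok
T0 CAS — after: cnt=3, r=2 — retry
T0 LOAD — after: cnt=3, r=3 — load
T0 CAS — after: cnt=4, r=3 — ok
T0 LOAD — after: cnt=4, r=4 — load
T1 CAS — after: cnt=4, r=2 — retry
T0 CAS — after: cnt=5, r=4 — ok
T0 LOAD — after: cnt=5, r=5 — load
T1 LOAD — after: cnt=5, r=5 — load
T0 CAS — after: cnt=6, r=5 — ok
T1 CAS — after: cnt=6, r=5 — retry
Flip is step 9.

step = 9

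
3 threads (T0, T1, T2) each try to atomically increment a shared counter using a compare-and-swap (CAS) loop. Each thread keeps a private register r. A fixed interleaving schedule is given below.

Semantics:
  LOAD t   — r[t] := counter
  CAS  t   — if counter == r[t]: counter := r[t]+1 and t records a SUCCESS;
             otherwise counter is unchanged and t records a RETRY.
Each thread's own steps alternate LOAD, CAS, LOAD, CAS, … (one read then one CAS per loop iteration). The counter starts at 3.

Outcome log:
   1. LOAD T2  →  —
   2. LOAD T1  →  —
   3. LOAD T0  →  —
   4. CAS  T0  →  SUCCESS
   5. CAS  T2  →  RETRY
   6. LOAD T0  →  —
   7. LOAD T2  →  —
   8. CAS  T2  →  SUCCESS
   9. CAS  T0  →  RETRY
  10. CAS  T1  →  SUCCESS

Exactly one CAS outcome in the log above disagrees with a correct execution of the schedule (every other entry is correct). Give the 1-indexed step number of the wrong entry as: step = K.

Correct run:
   1) LOAD T2:  M=3  r_T2=3
   2) LOAD T1:  M=3  r_T1=3
   3) LOAD T0:  M=3  r_T0=3
   4) CAS  T0:  M=4  r_T0=3 ✓
   5) CAS  T2:  M=4  r_T2=3 ✗
   6) LOAD T0:  M=4  r_T0=4
   7) LOAD T2:  M=4  r_T2=4
   8) CAS  T2:  M=5  r_T2=4 ✓
   9) CAS  T0:  M=5  r_T0=4 ✗
  10) CAS  T1:  M=5  r_T1=3 ✗
Mismatch at 10.

step = 10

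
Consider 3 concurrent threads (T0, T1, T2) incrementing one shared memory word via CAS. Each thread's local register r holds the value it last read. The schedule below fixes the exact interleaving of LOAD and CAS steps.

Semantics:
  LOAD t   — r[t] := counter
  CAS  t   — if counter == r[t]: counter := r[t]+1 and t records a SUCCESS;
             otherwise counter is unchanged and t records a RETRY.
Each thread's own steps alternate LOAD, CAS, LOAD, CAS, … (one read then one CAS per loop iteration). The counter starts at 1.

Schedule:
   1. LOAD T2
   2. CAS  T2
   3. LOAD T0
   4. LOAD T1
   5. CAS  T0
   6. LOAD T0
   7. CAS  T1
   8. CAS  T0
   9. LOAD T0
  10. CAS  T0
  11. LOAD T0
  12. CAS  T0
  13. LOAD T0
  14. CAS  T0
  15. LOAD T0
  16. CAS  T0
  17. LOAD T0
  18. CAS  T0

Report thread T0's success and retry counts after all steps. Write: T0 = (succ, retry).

T2 LOAD — after: cnt=1, r=1 — load
T2 CAS — after: cnt=2, r=1 — ok
T0 LOAD — after: cnt=2, r=2 — load
T1 LOAD — after: cnt=2, r=2 — load
T0 CAS — after: cnt=3, r=2 — ok
T0 LOAD — after: cnt=3, r=3 — load
T1 CAS — after: cnt=3, r=2 — retry
T0 CAS — after: cnt=4, r=3 — ok
T0 LOAD — after: cnt=4, r=4 — load
T0 CAS — after: cnt=5, r=4 — ok
T0 LOAD — after: cnt=5, r=5 — load
T0 CAS — after: cnt=6, r=5 — ok
T0 LOAD — after: cnt=6, r=6 — load
T0 CAS — after: cnt=7, r=6 — ok
T0 LOAD — after: cnt=7, r=7 — load
T0 CAS — after: cnt=8, r=7 — ok
T0 LOAD — after: cnt=8, r=8 — load
T0 CAS — after: cnt=9, r=8 — ok

T0 = (7, 0)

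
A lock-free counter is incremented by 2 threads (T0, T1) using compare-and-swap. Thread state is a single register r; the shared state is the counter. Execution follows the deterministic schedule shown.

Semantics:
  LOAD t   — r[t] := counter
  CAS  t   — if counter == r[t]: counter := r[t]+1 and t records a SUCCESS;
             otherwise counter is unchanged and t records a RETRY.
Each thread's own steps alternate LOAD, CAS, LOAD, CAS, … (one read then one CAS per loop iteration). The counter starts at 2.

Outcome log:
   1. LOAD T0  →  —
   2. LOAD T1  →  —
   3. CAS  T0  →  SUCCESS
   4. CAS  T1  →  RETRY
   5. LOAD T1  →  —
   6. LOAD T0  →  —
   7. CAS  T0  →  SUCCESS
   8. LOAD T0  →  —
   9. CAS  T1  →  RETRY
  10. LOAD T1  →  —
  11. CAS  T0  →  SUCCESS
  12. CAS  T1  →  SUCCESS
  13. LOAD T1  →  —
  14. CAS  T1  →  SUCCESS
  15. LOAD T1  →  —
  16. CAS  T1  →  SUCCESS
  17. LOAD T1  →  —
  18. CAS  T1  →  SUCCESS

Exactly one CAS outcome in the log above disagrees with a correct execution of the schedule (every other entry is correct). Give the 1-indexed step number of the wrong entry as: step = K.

Correct run:
[1] T0.load  rd  (counter 2, T0.r 2)
[2] T1.load  rd  (counter 2, T1.r 2)
[3] T0.cas  hit  (counter 3, T0.r 2)
[4] T1.cas  miss  (counter 3, T1.r 2)
[5] T1.load  rd  (counter 3, T1.r 3)
[6] T0.load  rd  (counter 3, T0.r 3)
[7] T0.cas  hit  (counter 4, T0.r 3)
[8] T0.load  rd  (counter 4, T0.r 4)
[9] T1.cas  miss  (counter 4, T1.r 3)
[10] T1.load  rd  (counter 4, T1.r 4)
[11] T0.cas  hit  (counter 5, T0.r 4)
[12] T1.cas  miss  (counter 5, T1.r 4)
[13] T1.load  rd  (counter 5, T1.r 5)
[14] T1.cas  hit  (counter 6, T1.r 5)
[15] T1.load  rd  (counter 6, T1.r 6)
[16] T1.cas  hit  (counter 7, T1.r 6)
[17] T1.load  rd  (counter 7, T1.r 7)
[18] T1.cas  hit  (counter 8, T1.r 7)
Mismatch at 12.

step = 12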